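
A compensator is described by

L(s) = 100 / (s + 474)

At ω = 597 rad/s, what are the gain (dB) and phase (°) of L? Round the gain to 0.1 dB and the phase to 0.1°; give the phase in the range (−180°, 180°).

Substitute s = j597:
Numerator: 100 = 100 + j0
Denominator: (j597) + 474 = 474 + j597
|N| = √(100² + 0²) ≈ 100, ∠N ≈ 0.00°
|D| = √(474² + 597²) ≈ 762.29, ∠D ≈ 51.55°
|L| = 100 / 762.29 ≈ 0.13118
Gain = 20 log₁₀(0.13118) ≈ -17.64 dB
∠L = 0.00° − 51.55° = -51.55°

-17.6 dB, -51.6°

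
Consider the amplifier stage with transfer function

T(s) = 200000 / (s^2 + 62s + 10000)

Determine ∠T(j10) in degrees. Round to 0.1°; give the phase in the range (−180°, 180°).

-3.6°

At s = jω = j10:
quadratic: (j10)² + 62·j10 + 10000 = 9900 + j620 → |·| ≈ 9919.4, ∠ ≈ 3.58°
∠T = 0.00° − 3.58° = -3.58°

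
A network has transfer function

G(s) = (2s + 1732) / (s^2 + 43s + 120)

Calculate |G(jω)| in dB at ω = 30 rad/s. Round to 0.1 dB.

Substitute s = j30:
Numerator: 2(j30) + 1732 = 1732 + j60
Denominator: (j30)^2 + 43(j30) + 120 = -780 + j1290
|N| = √(1732² + 60²) ≈ 1733, ∠N ≈ 1.98°
|D| = √(780² + 1290²) ≈ 1507.5, ∠D ≈ 121.16°
|G| = 1733 / 1507.5 ≈ 1.1496
Gain = 20 log₁₀(1.1496) ≈ 1.21 dB

1.2 dB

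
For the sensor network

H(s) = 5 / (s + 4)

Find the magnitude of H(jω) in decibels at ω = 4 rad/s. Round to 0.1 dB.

At s = jω = j4:
pole (s+4): 4 + j4 → |·| = √(4²+4²) = √32 ≈ 5.6569, ∠ = arctan(4/4) ≈ 45.00°
|H| = 5 / 5.6569 ≈ 0.88388
Gain = 20 log₁₀(0.88388) ≈ -1.07 dB

-1.1 dB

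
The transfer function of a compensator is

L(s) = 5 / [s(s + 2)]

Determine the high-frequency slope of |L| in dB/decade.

-40 dB/decade

Each pole contributes −20 dB/decade at high frequency; each zero contributes +20 dB/decade.
Net: 0 zero(s) − 2 pole(s) → -40 dB/decade.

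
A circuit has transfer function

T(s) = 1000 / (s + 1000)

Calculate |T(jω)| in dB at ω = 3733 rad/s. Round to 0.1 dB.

-11.7 dB

At s = jω = j3733:
pole (s+1000): 1000 + j3733 → |·| = √(1000²+3733²) = √14935289 ≈ 3864.6, ∠ = arctan(3733/1000) ≈ 75.00°
|T| = 1000 / 3864.6 ≈ 0.25876
Gain = 20 log₁₀(0.25876) ≈ -11.74 dB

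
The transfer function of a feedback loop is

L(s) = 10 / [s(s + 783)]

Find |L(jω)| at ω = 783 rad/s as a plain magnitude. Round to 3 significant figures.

At s = jω = j783:
pole (s+783): 783 + j783 → |·| = √(783²+783²) = √1226178 ≈ 1107.3, ∠ = arctan(783/783) ≈ 45.00°
pole at origin: |s| = 783, ∠ = 90.00° (in denominator)
|L| = 10 / 8.6702e+05 ≈ 1.1534e-05

1.15e-05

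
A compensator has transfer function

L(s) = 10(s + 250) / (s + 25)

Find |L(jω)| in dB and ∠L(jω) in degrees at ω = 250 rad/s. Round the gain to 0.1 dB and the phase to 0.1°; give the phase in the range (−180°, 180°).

23.0 dB, -39.3°

At s = jω = j250:
zero (s+250): 250 + j250 → |·| = √(250²+250²) = √125000 ≈ 353.55, ∠ = arctan(250/250) ≈ 45.00°
pole (s+25): 25 + j250 → |·| = √(25²+250²) = √63125 ≈ 251.25, ∠ = arctan(250/25) ≈ 84.29°
|L| = 10 · 353.55 / 251.25 ≈ 14.072
Gain = 20 log₁₀(14.072) ≈ 22.97 dB
∠L = 45.00° − 84.29° = -39.29°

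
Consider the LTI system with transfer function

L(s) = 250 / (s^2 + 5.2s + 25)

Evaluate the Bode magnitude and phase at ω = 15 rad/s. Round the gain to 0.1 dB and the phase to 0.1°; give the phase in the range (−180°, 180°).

At s = jω = j15:
quadratic: (j15)² + 5.2·j15 + 25 = -200 + j78 → |·| ≈ 214.67, ∠ ≈ 158.69°
|L| = 250 / 214.67 ≈ 1.1646
Gain = 20 log₁₀(1.1646) ≈ 1.32 dB
∠L = 0.00° − 158.69° = -158.69°

1.3 dB, -158.7°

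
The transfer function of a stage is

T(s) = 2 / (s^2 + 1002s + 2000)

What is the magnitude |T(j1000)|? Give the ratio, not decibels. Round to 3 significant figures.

Substitute s = j1000:
Numerator: 2 = 2 + j0
Denominator: (j1000)^2 + 1002(j1000) + 2000 = -998000 + j1002000
|N| = √(2² + 0²) ≈ 2, ∠N ≈ 0.00°
|D| = √(998000² + 1002000²) ≈ 1.4142e+06, ∠D ≈ 134.89°
|T| = 2 / 1.4142e+06 ≈ 1.4142e-06

1.41e-06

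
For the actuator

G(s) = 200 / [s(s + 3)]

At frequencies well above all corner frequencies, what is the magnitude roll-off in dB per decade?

Each pole contributes −20 dB/decade at high frequency; each zero contributes +20 dB/decade.
Net: 0 zero(s) − 2 pole(s) → -40 dB/decade.

-40 dB/decade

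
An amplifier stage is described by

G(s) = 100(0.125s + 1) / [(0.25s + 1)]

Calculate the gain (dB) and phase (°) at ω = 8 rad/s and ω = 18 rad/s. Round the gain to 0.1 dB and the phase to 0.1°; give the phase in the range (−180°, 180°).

ω = 8: 36.0 dB, -18.4°; ω = 18: 34.6 dB, -11.4°

At ω = 8 rad/s:
zero (1 + j8·0.125) = 1 + j1 → |·| ≈ 1.4142, ∠ ≈ 45.00°
pole (1 + j8·0.25) = 1 + j2 → |·| ≈ 2.2361, ∠ ≈ 63.43°
|G| = 100 · 1.4142 / (2.2361) ≈ 63.244
Gain = 20 log₁₀(63.244) ≈ 36.02 dB
∠G = (45.00°) − (63.43°) = -18.43°

At ω = 18 rad/s:
zero (1 + j18·0.125) = 1 + j2.25 → |·| ≈ 2.4622, ∠ ≈ 66.04°
pole (1 + j18·0.25) = 1 + j4.5 → |·| ≈ 4.6098, ∠ ≈ 77.47°
|G| = 100 · 2.4622 / (4.6098) ≈ 53.412
Gain = 20 log₁₀(53.412) ≈ 34.55 dB
∠G = (66.04°) − (77.47°) = -11.43°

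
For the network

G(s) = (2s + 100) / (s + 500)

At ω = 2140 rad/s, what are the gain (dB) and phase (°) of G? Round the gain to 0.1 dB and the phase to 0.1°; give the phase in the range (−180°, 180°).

Substitute s = j2140:
Numerator: 2(j2140) + 100 = 100 + j4280
Denominator: (j2140) + 500 = 500 + j2140
|N| = √(100² + 4280²) ≈ 4281.2, ∠N ≈ 88.66°
|D| = √(500² + 2140²) ≈ 2197.6, ∠D ≈ 76.85°
|G| = 4281.2 / 2197.6 ≈ 1.9481
Gain = 20 log₁₀(1.9481) ≈ 5.79 dB
∠G = 88.66° − 76.85° = 11.81°

5.8 dB, 11.8°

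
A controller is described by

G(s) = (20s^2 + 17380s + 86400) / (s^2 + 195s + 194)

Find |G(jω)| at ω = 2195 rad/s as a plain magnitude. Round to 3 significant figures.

21.4

Substitute s = j2195:
Numerator: 20(j2195)^2 + 17380(j2195) + 86400 = -96274100 + j38149100
Denominator: (j2195)^2 + 195(j2195) + 194 = -4817831 + j428025
|N| = √(96274100² + 38149100²) ≈ 1.0356e+08, ∠N ≈ 158.38°
|D| = √(4817831² + 428025²) ≈ 4.8368e+06, ∠D ≈ 174.92°
|G| = 1.0356e+08 / 4.8368e+06 ≈ 21.411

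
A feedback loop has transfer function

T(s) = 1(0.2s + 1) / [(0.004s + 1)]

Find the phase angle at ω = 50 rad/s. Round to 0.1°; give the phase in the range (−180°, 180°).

At ω = 50 rad/s:
zero (1 + j50·0.2) = 1 + j10 → |·| ≈ 10.05, ∠ ≈ 84.29°
pole (1 + j50·0.004) = 1 + j0.2 → |·| ≈ 1.0198, ∠ ≈ 11.31°
∠T = (84.29°) − (11.31°) = 72.98°

73.0°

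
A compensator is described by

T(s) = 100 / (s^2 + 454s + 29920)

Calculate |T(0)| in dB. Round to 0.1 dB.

T(0) = 100 / 29920 ≈ 0.0033422
20 log₁₀(0.0033422) ≈ -49.52 dB

-49.5 dB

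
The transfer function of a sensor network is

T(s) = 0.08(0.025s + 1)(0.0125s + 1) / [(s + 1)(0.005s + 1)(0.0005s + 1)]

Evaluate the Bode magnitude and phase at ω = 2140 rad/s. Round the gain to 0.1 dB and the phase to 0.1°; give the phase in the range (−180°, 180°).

-49.4 dB, -44.8°

At ω = 2140 rad/s:
zero (1 + j2140·0.025) = 1 + j53.5 → |·| ≈ 53.509, ∠ ≈ 88.93°
zero (1 + j2140·0.0125) = 1 + j26.75 → |·| ≈ 26.769, ∠ ≈ 87.86°
pole (1 + j2140·1) = 1 + j2140 → |·| ≈ 2140, ∠ ≈ 89.97°
pole (1 + j2140·0.005) = 1 + j10.7 → |·| ≈ 10.747, ∠ ≈ 84.66°
pole (1 + j2140·0.0005) = 1 + j1.07 → |·| ≈ 1.4645, ∠ ≈ 46.94°
|T| = 0.08 · 53.509 · 26.769 / (2140 · 10.747 · 1.4645) ≈ 0.0034022
Gain = 20 log₁₀(0.0034022) ≈ -49.36 dB
∠T = (88.93° + 87.86°) − (89.97° + 84.66° + 46.94°) = -44.78°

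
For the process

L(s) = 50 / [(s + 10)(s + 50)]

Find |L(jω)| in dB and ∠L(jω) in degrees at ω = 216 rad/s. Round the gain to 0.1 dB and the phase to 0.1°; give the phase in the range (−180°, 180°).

-59.6 dB, -164.3°

At s = jω = j216:
pole (s+10): 10 + j216 → |·| = √(10²+216²) = √46756 ≈ 216.23, ∠ = arctan(216/10) ≈ 87.35°
pole (s+50): 50 + j216 → |·| = √(50²+216²) = √49156 ≈ 221.71, ∠ = arctan(216/50) ≈ 76.97°
|L| = 50 / 47940 ≈ 0.001043
Gain = 20 log₁₀(0.001043) ≈ -59.63 dB
∠L = 0.00° − 164.32° = -164.32°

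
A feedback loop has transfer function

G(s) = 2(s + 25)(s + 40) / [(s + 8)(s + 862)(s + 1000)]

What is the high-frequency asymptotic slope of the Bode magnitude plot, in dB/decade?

Each pole contributes −20 dB/decade at high frequency; each zero contributes +20 dB/decade.
Net: 2 zero(s) − 3 pole(s) → -20 dB/decade.

-20 dB/decade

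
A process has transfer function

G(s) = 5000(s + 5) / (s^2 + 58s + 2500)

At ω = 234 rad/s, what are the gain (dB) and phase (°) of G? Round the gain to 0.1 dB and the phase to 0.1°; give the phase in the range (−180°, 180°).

26.7 dB, -76.7°

At s = jω = j234:
zero (s+5): 5 + j234 → |·| = √(5²+234²) = √54781 ≈ 234.05, ∠ = arctan(234/5) ≈ 88.78°
quadratic: (j234)² + 58·j234 + 2500 = -52256 + j13572 → |·| ≈ 53990, ∠ ≈ 165.44°
|G| = 5000 · 234.05 / 53990 ≈ 21.675
Gain = 20 log₁₀(21.675) ≈ 26.72 dB
∠G = 88.78° − 165.44° = -76.66°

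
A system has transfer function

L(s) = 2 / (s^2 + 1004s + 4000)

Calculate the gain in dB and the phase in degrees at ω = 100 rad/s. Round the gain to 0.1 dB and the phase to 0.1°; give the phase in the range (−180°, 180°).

Substitute s = j100:
Numerator: 2 = 2 + j0
Denominator: (j100)^2 + 1004(j100) + 4000 = -6000 + j100400
|N| = √(2² + 0²) ≈ 2, ∠N ≈ 0.00°
|D| = √(6000² + 100400²) ≈ 1.0058e+05, ∠D ≈ 93.42°
|L| = 2 / 1.0058e+05 ≈ 1.9885e-05
Gain = 20 log₁₀(1.9885e-05) ≈ -94.03 dB
∠L = 0.00° − 93.42° = -93.42°

-94.0 dB, -93.4°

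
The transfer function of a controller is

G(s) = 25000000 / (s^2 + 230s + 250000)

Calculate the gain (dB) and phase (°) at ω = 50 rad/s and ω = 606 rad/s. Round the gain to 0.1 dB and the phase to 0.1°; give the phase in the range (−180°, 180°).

ω = 50: 40.1 dB, -2.7°; ω = 606: 42.8 dB, -130.1°

At s = jω = j50:
quadratic: (j50)² + 230·j50 + 250000 = 247500 + j11500 → |·| ≈ 2.4777e+05, ∠ ≈ 2.66°
|G| = 25000000 / 2.4777e+05 ≈ 100.9
Gain = 20 log₁₀(100.9) ≈ 40.08 dB
∠G = 0.00° − 2.66° = -2.66°

At s = jω = j606:
quadratic: (j606)² + 230·j606 + 250000 = -117236 + j139380 → |·| ≈ 1.8213e+05, ∠ ≈ 130.07°
|G| = 25000000 / 1.8213e+05 ≈ 137.26
Gain = 20 log₁₀(137.26) ≈ 42.75 dB
∠G = 0.00° − 130.07° = -130.07°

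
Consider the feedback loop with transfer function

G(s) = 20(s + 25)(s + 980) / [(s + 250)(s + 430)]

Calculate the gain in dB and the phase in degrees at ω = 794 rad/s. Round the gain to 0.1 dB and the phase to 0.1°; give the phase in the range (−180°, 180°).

28.5 dB, -6.9°

At s = jω = j794:
zero (s+25): 25 + j794 → |·| = √(25²+794²) = √631061 ≈ 794.39, ∠ = arctan(794/25) ≈ 88.20°
zero (s+980): 980 + j794 → |·| = √(980²+794²) = √1590836 ≈ 1261.3, ∠ = arctan(794/980) ≈ 39.01°
pole (s+250): 250 + j794 → |·| = √(250²+794²) = √692936 ≈ 832.43, ∠ = arctan(794/250) ≈ 72.52°
pole (s+430): 430 + j794 → |·| = √(430²+794²) = √815336 ≈ 902.96, ∠ = arctan(794/430) ≈ 61.56°
|G| = 20 · 1.002e+06 / 7.5165e+05 ≈ 26.661
Gain = 20 log₁₀(26.661) ≈ 28.52 dB
∠G = 127.21° − 134.08° = -6.87°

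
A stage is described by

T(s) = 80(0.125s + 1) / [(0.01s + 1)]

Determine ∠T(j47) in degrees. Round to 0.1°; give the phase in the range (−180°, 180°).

At ω = 47 rad/s:
zero (1 + j47·0.125) = 1 + j5.875 → |·| ≈ 5.9595, ∠ ≈ 80.34°
pole (1 + j47·0.01) = 1 + j0.47 → |·| ≈ 1.1049, ∠ ≈ 25.17°
∠T = (80.34°) − (25.17°) = 55.17°

55.2°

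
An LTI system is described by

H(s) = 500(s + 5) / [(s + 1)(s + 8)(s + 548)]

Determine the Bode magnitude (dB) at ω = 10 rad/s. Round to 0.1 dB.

-22.0 dB

At s = jω = j10:
zero (s+5): 5 + j10 → |·| = √(5²+10²) = √125 ≈ 11.18, ∠ = arctan(10/5) ≈ 63.43°
pole (s+1): 1 + j10 → |·| = √(1²+10²) = √101 ≈ 10.05, ∠ = arctan(10/1) ≈ 84.29°
pole (s+8): 8 + j10 → |·| = √(8²+10²) = √164 ≈ 12.806, ∠ = arctan(10/8) ≈ 51.34°
pole (s+548): 548 + j10 → |·| = √(548²+10²) = √300404 ≈ 548.09, ∠ = arctan(10/548) ≈ 1.05°
|H| = 500 · 11.18 / 70539 ≈ 0.079247
Gain = 20 log₁₀(0.079247) ≈ -22.02 dB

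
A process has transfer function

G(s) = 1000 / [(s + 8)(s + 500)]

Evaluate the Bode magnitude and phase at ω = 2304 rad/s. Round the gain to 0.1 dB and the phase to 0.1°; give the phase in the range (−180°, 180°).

-74.7 dB, -167.6°

At s = jω = j2304:
pole (s+8): 8 + j2304 → |·| = √(8²+2304²) = √5308480 ≈ 2304, ∠ = arctan(2304/8) ≈ 89.80°
pole (s+500): 500 + j2304 → |·| = √(500²+2304²) = √5558416 ≈ 2357.6, ∠ = arctan(2304/500) ≈ 77.76°
|G| = 1000 / 5.4319e+06 ≈ 0.0001841
Gain = 20 log₁₀(0.0001841) ≈ -74.70 dB
∠G = 0.00° − 167.56° = -167.56°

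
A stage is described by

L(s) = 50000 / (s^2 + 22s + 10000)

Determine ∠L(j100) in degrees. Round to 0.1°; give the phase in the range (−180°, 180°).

At s = jω = j100:
quadratic: (j100)² + 22·j100 + 10000 = 0 + j2200 → |·| ≈ 2200, ∠ ≈ 90.00°
∠L = 0.00° − 90.00° = -90.00°

-90.0°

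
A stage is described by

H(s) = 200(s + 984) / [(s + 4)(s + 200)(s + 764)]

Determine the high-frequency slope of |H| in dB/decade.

Each pole contributes −20 dB/decade at high frequency; each zero contributes +20 dB/decade.
Net: 1 zero(s) − 3 pole(s) → -40 dB/decade.

-40 dB/decade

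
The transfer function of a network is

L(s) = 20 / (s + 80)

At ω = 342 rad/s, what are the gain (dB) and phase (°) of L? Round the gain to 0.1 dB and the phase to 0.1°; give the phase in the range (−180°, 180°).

-24.9 dB, -76.8°

Substitute s = j342:
Numerator: 20 = 20 + j0
Denominator: (j342) + 80 = 80 + j342
|N| = √(20² + 0²) ≈ 20, ∠N ≈ 0.00°
|D| = √(80² + 342²) ≈ 351.23, ∠D ≈ 76.83°
|L| = 20 / 351.23 ≈ 0.056943
Gain = 20 log₁₀(0.056943) ≈ -24.89 dB
∠L = 0.00° − 76.83° = -76.83°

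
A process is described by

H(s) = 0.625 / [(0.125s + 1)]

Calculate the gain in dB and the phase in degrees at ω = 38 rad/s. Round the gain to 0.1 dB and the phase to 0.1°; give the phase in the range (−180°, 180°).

-17.8 dB, -78.1°

At ω = 38 rad/s:
pole (1 + j38·0.125) = 1 + j4.75 → |·| ≈ 4.8541, ∠ ≈ 78.11°
|H| = 0.625 · 1 / (4.8541) ≈ 0.12876
Gain = 20 log₁₀(0.12876) ≈ -17.80 dB
∠H = (0°) − (78.11°) = -78.11°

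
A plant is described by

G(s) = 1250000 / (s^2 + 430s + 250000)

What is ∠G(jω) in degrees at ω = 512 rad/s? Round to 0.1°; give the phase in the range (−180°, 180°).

At s = jω = j512:
quadratic: (j512)² + 430·j512 + 250000 = -12144 + j220160 → |·| ≈ 2.2049e+05, ∠ ≈ 93.16°
∠G = 0.00° − 93.16° = -93.16°

-93.2°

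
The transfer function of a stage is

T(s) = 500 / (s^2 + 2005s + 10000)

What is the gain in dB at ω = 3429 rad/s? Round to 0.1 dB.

-88.7 dB

Substitute s = j3429:
Numerator: 500 = 500 + j0
Denominator: (j3429)^2 + 2005(j3429) + 10000 = -11748041 + j6875145
|N| = √(500² + 0²) ≈ 500, ∠N ≈ 0.00°
|D| = √(11748041² + 6875145²) ≈ 1.3612e+07, ∠D ≈ 149.66°
|T| = 500 / 1.3612e+07 ≈ 3.6732e-05
Gain = 20 log₁₀(3.6732e-05) ≈ -88.70 dB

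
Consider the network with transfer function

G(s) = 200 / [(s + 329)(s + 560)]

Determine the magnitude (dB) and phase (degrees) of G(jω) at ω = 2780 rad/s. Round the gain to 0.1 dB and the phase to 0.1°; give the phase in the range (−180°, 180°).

At s = jω = j2780:
pole (s+329): 329 + j2780 → |·| = √(329²+2780²) = √7836641 ≈ 2799.4, ∠ = arctan(2780/329) ≈ 83.25°
pole (s+560): 560 + j2780 → |·| = √(560²+2780²) = √8042000 ≈ 2835.8, ∠ = arctan(2780/560) ≈ 78.61°
|G| = 200 / 7.9385e+06 ≈ 2.5194e-05
Gain = 20 log₁₀(2.5194e-05) ≈ -91.97 dB
∠G = 0.00° − 161.86° = -161.86°

-92.0 dB, -161.9°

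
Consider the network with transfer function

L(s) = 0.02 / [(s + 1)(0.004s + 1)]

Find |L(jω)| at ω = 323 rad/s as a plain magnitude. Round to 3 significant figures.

At ω = 323 rad/s:
pole (1 + j323·1) = 1 + j323 → |·| ≈ 323, ∠ ≈ 89.82°
pole (1 + j323·0.004) = 1 + j1.292 → |·| ≈ 1.6338, ∠ ≈ 52.26°
|L| = 0.02 · 1 / (323 · 1.6338) ≈ 3.7899e-05

3.79e-05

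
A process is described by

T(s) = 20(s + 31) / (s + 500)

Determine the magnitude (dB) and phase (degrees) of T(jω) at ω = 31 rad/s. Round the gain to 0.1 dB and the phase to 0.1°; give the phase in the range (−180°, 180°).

4.9 dB, 41.5°

At s = jω = j31:
zero (s+31): 31 + j31 → |·| = √(31²+31²) = √1922 ≈ 43.841, ∠ = arctan(31/31) ≈ 45.00°
pole (s+500): 500 + j31 → |·| = √(500²+31²) = √250961 ≈ 500.96, ∠ = arctan(31/500) ≈ 3.55°
|T| = 20 · 43.841 / 500.96 ≈ 1.7503
Gain = 20 log₁₀(1.7503) ≈ 4.86 dB
∠T = 45.00° − 3.55° = 41.45°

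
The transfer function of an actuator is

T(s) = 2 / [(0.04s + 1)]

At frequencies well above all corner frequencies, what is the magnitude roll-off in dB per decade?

Each pole contributes −20 dB/decade at high frequency; each zero contributes +20 dB/decade.
Net: 0 zero(s) − 1 pole(s) → -20 dB/decade.

-20 dB/decade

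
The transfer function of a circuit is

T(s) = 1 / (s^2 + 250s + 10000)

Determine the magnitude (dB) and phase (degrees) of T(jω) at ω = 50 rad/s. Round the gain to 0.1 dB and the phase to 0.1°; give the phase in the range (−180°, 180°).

-83.3 dB, -59.0°

Substitute s = j50:
Numerator: 1 = 1 + j0
Denominator: (j50)^2 + 250(j50) + 10000 = 7500 + j12500
|N| = √(1² + 0²) ≈ 1, ∠N ≈ 0.00°
|D| = √(7500² + 12500²) ≈ 14577, ∠D ≈ 59.04°
|T| = 1 / 14577 ≈ 6.8601e-05
Gain = 20 log₁₀(6.8601e-05) ≈ -83.27 dB
∠T = 0.00° − 59.04° = -59.04°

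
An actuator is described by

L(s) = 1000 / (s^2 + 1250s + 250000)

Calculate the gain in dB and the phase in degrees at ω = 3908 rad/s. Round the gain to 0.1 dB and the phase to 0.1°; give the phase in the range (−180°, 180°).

Substitute s = j3908:
Numerator: 1000 = 1000 + j0
Denominator: (j3908)^2 + 1250(j3908) + 250000 = -15022464 + j4885000
|N| = √(1000² + 0²) ≈ 1000, ∠N ≈ 0.00°
|D| = √(15022464² + 4885000²) ≈ 1.5797e+07, ∠D ≈ 161.99°
|L| = 1000 / 1.5797e+07 ≈ 6.3303e-05
Gain = 20 log₁₀(6.3303e-05) ≈ -83.97 dB
∠L = 0.00° − 161.99° = -161.99°

-84.0 dB, -162.0°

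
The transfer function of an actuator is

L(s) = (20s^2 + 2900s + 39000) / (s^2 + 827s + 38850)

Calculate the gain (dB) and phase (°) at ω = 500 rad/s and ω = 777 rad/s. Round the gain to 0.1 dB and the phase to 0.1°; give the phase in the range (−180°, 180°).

ω = 500: 20.9 dB, 46.7°; ω = 777: 23.1 dB, 38.1°

Substitute s = j500:
Numerator: 20(j500)^2 + 2900(j500) + 39000 = -4961000 + j1450000
Denominator: (j500)^2 + 827(j500) + 38850 = -211150 + j413500
|N| = √(4961000² + 1450000²) ≈ 5.1686e+06, ∠N ≈ 163.71°
|D| = √(211150² + 413500²) ≈ 4.6429e+05, ∠D ≈ 117.05°
|L| = 5.1686e+06 / 4.6429e+05 ≈ 11.132
Gain = 20 log₁₀(11.132) ≈ 20.93 dB
∠L = 163.71° − 117.05° = 46.66°

Substitute s = j777:
Numerator: 20(j777)^2 + 2900(j777) + 39000 = -12035580 + j2253300
Denominator: (j777)^2 + 827(j777) + 38850 = -564879 + j642579
|N| = √(12035580² + 2253300²) ≈ 1.2245e+07, ∠N ≈ 169.40°
|D| = √(564879² + 642579²) ≈ 8.5557e+05, ∠D ≈ 131.32°
|L| = 1.2245e+07 / 8.5557e+05 ≈ 14.312
Gain = 20 log₁₀(14.312) ≈ 23.11 dB
∠L = 169.40° − 131.32° = 38.08°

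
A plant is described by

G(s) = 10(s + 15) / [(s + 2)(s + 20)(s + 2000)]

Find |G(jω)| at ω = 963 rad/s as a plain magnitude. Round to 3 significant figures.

4.68e-06

At s = jω = j963:
zero (s+15): 15 + j963 → |·| = √(15²+963²) = √927594 ≈ 963.12, ∠ = arctan(963/15) ≈ 89.11°
pole (s+2): 2 + j963 → |·| = √(2²+963²) = √927373 ≈ 963, ∠ = arctan(963/2) ≈ 89.88°
pole (s+20): 20 + j963 → |·| = √(20²+963²) = √927769 ≈ 963.21, ∠ = arctan(963/20) ≈ 88.81°
pole (s+2000): 2000 + j963 → |·| = √(2000²+963²) = √4927369 ≈ 2219.8, ∠ = arctan(963/2000) ≈ 25.71°
|G| = 10 · 963.12 / 2.059e+09 ≈ 4.6776e-06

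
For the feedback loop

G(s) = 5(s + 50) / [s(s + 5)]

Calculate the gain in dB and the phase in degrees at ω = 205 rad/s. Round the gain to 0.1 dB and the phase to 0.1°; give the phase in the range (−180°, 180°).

-32.0 dB, -102.3°

At s = jω = j205:
zero (s+50): 50 + j205 → |·| = √(50²+205²) = √44525 ≈ 211.01, ∠ = arctan(205/50) ≈ 76.29°
pole (s+5): 5 + j205 → |·| = √(5²+205²) = √42050 ≈ 205.06, ∠ = arctan(205/5) ≈ 88.60°
pole at origin: |s| = 205, ∠ = 90.00° (in denominator)
|G| = 5 · 211.01 / 42037 ≈ 0.025098
Gain = 20 log₁₀(0.025098) ≈ -32.01 dB
∠G = 76.29° − 178.60° = -102.31°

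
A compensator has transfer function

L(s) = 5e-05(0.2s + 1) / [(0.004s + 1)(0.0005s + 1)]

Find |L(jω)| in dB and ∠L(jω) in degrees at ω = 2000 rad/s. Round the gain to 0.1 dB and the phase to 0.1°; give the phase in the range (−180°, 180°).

At ω = 2000 rad/s:
zero (1 + j2000·0.2) = 1 + j400 → |·| ≈ 400, ∠ ≈ 89.86°
pole (1 + j2000·0.004) = 1 + j8 → |·| ≈ 8.0623, ∠ ≈ 82.87°
pole (1 + j2000·0.0005) = 1 + j1 → |·| ≈ 1.4142, ∠ ≈ 45.00°
|L| = 5e-05 · 400 / (8.0623 · 1.4142) ≈ 0.0017541
Gain = 20 log₁₀(0.0017541) ≈ -55.12 dB
∠L = (89.86°) − (82.87° + 45.00°) = -38.01°

-55.1 dB, -38.0°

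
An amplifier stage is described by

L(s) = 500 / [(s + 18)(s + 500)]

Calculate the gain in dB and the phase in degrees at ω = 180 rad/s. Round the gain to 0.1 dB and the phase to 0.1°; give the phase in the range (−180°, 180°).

-45.7 dB, -104.1°

At s = jω = j180:
pole (s+18): 18 + j180 → |·| = √(18²+180²) = √32724 ≈ 180.9, ∠ = arctan(180/18) ≈ 84.29°
pole (s+500): 500 + j180 → |·| = √(500²+180²) = √282400 ≈ 531.41, ∠ = arctan(180/500) ≈ 19.80°
|L| = 500 / 96132 ≈ 0.0052012
Gain = 20 log₁₀(0.0052012) ≈ -45.68 dB
∠L = 0.00° − 104.09° = -104.09°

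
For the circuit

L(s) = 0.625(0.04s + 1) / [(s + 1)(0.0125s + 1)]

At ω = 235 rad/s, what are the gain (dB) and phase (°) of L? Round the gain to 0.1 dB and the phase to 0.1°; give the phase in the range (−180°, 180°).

-41.8 dB, -77.0°

At ω = 235 rad/s:
zero (1 + j235·0.04) = 1 + j9.4 → |·| ≈ 9.453, ∠ ≈ 83.93°
pole (1 + j235·1) = 1 + j235 → |·| ≈ 235, ∠ ≈ 89.76°
pole (1 + j235·0.0125) = 1 + j2.9375 → |·| ≈ 3.103, ∠ ≈ 71.20°
|L| = 0.625 · 9.453 / (235 · 3.103) ≈ 0.0081021
Gain = 20 log₁₀(0.0081021) ≈ -41.83 dB
∠L = (83.93°) − (89.76° + 71.20°) = -77.03°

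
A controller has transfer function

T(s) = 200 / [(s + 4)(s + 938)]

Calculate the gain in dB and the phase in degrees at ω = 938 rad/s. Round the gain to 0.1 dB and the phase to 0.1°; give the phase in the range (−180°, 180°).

At s = jω = j938:
pole (s+4): 4 + j938 → |·| = √(4²+938²) = √879860 ≈ 938.01, ∠ = arctan(938/4) ≈ 89.76°
pole (s+938): 938 + j938 → |·| = √(938²+938²) = √1759688 ≈ 1326.5, ∠ = arctan(938/938) ≈ 45.00°
|T| = 200 / 1.2443e+06 ≈ 0.00016073
Gain = 20 log₁₀(0.00016073) ≈ -75.88 dB
∠T = 0.00° − 134.76° = -134.76°

-75.9 dB, -134.8°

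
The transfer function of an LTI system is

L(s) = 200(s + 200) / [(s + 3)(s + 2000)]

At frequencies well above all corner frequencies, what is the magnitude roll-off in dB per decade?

Each pole contributes −20 dB/decade at high frequency; each zero contributes +20 dB/decade.
Net: 1 zero(s) − 2 pole(s) → -20 dB/decade.

-20 dB/decade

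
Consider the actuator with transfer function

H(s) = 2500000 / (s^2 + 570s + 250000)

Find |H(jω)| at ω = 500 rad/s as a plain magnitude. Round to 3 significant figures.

8.77

At s = jω = j500:
quadratic: (j500)² + 570·j500 + 250000 = 0 + j285000 → |·| ≈ 2.85e+05, ∠ ≈ 90.00°
|H| = 2500000 / 2.85e+05 ≈ 8.7719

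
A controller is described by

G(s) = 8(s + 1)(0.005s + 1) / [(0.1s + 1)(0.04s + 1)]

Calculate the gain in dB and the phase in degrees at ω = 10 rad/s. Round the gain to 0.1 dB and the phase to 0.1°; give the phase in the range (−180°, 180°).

At ω = 10 rad/s:
zero (1 + j10·1) = 1 + j10 → |·| ≈ 10.05, ∠ ≈ 84.29°
zero (1 + j10·0.005) = 1 + j0.05 → |·| ≈ 1.0012, ∠ ≈ 2.86°
pole (1 + j10·0.1) = 1 + j1 → |·| ≈ 1.4142, ∠ ≈ 45.00°
pole (1 + j10·0.04) = 1 + j0.4 → |·| ≈ 1.077, ∠ ≈ 21.80°
|G| = 8 · 10.05 · 1.0012 / (1.4142 · 1.077) ≈ 52.851
Gain = 20 log₁₀(52.851) ≈ 34.46 dB
∠G = (84.29° + 2.86°) − (45.00° + 21.80°) = 20.35°

34.5 dB, 20.4°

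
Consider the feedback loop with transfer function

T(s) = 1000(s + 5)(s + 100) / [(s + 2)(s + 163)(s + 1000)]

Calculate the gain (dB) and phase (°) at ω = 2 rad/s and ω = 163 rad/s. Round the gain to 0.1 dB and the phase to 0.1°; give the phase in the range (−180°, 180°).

At s = jω = j2:
zero (s+5): 5 + j2 → |·| = √(5²+2²) = √29 ≈ 5.3852, ∠ = arctan(2/5) ≈ 21.80°
zero (s+100): 100 + j2 → |·| = √(100²+2²) = √10004 ≈ 100.02, ∠ = arctan(2/100) ≈ 1.15°
pole (s+2): 2 + j2 → |·| = √(2²+2²) = √8 ≈ 2.8284, ∠ = arctan(2/2) ≈ 45.00°
pole (s+163): 163 + j2 → |·| = √(163²+2²) = √26573 ≈ 163.01, ∠ = arctan(2/163) ≈ 0.70°
pole (s+1000): 1000 + j2 → |·| = √(1000²+2²) = √1000004 ≈ 1000, ∠ = arctan(2/1000) ≈ 0.11°
|T| = 1000 · 538.63 / 4.6106e+05 ≈ 1.1682
Gain = 20 log₁₀(1.1682) ≈ 1.35 dB
∠T = 22.95° − 45.81° = -22.86°

At s = jω = j163:
zero (s+5): 5 + j163 → |·| = √(5²+163²) = √26594 ≈ 163.08, ∠ = arctan(163/5) ≈ 88.24°
zero (s+100): 100 + j163 → |·| = √(100²+163²) = √36569 ≈ 191.23, ∠ = arctan(163/100) ≈ 58.47°
pole (s+2): 2 + j163 → |·| = √(2²+163²) = √26573 ≈ 163.01, ∠ = arctan(163/2) ≈ 89.30°
pole (s+163): 163 + j163 → |·| = √(163²+163²) = √53138 ≈ 230.52, ∠ = arctan(163/163) ≈ 45.00°
pole (s+1000): 1000 + j163 → |·| = √(1000²+163²) = √1026569 ≈ 1013.2, ∠ = arctan(163/1000) ≈ 9.26°
|T| = 1000 · 31186 / 3.8073e+07 ≈ 0.81911
Gain = 20 log₁₀(0.81911) ≈ -1.73 dB
∠T = 146.71° − 143.56° = 3.15°

ω = 2: 1.4 dB, -22.9°; ω = 163: -1.7 dB, 3.2°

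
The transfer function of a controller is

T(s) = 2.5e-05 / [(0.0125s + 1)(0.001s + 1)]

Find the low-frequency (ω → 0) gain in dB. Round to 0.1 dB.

T(0) = 2.5e-05 · 1 / 1 = 2.5e-05
20 log₁₀(2.5e-05) ≈ -92.04 dB

-92.0 dB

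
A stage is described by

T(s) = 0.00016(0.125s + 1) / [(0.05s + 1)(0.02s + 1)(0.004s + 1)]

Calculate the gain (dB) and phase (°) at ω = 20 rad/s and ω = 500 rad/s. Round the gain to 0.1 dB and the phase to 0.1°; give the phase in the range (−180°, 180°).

ω = 20: -71.0 dB, -3.2°; ω = 500: -95.0 dB, -146.4°

At ω = 20 rad/s:
zero (1 + j20·0.125) = 1 + j2.5 → |·| ≈ 2.6926, ∠ ≈ 68.20°
pole (1 + j20·0.05) = 1 + j1 → |·| ≈ 1.4142, ∠ ≈ 45.00°
pole (1 + j20·0.02) = 1 + j0.4 → |·| ≈ 1.077, ∠ ≈ 21.80°
pole (1 + j20·0.004) = 1 + j0.08 → |·| ≈ 1.0032, ∠ ≈ 4.57°
|T| = 0.00016 · 2.6926 / (1.4142 · 1.077 · 1.0032) ≈ 0.00028195
Gain = 20 log₁₀(0.00028195) ≈ -71.00 dB
∠T = (68.20°) − (45.00° + 21.80° + 4.57°) = -3.17°

At ω = 500 rad/s:
zero (1 + j500·0.125) = 1 + j62.5 → |·| ≈ 62.508, ∠ ≈ 89.08°
pole (1 + j500·0.05) = 1 + j25 → |·| ≈ 25.02, ∠ ≈ 87.71°
pole (1 + j500·0.02) = 1 + j10 → |·| ≈ 10.05, ∠ ≈ 84.29°
pole (1 + j500·0.004) = 1 + j2 → |·| ≈ 2.2361, ∠ ≈ 63.43°
|T| = 0.00016 · 62.508 / (25.02 · 10.05 · 2.2361) ≈ 1.7787e-05
Gain = 20 log₁₀(1.7787e-05) ≈ -95.00 dB
∠T = (89.08°) − (87.71° + 84.29° + 63.43°) = -146.35°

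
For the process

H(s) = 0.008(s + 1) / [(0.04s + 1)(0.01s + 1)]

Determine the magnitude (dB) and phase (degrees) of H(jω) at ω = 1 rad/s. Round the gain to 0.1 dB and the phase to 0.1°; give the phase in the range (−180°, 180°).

-38.9 dB, 42.1°

At ω = 1 rad/s:
zero (1 + j1·1) = 1 + j1 → |·| ≈ 1.4142, ∠ ≈ 45.00°
pole (1 + j1·0.04) = 1 + j0.04 → |·| ≈ 1.0008, ∠ ≈ 2.29°
pole (1 + j1·0.01) = 1 + j0.01 → |·| ≈ 1, ∠ ≈ 0.57°
|H| = 0.008 · 1.4142 / (1.0008 · 1) ≈ 0.011305
Gain = 20 log₁₀(0.011305) ≈ -38.93 dB
∠H = (45.00°) − (2.29° + 0.57°) = 42.14°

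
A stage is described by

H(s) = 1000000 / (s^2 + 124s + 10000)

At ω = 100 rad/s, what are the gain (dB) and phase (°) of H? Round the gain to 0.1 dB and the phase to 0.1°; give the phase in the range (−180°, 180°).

38.1 dB, -90.0°

At s = jω = j100:
quadratic: (j100)² + 124·j100 + 10000 = 0 + j12400 → |·| ≈ 12400, ∠ ≈ 90.00°
|H| = 1000000 / 12400 ≈ 80.645
Gain = 20 log₁₀(80.645) ≈ 38.13 dB
∠H = 0.00° − 90.00° = -90.00°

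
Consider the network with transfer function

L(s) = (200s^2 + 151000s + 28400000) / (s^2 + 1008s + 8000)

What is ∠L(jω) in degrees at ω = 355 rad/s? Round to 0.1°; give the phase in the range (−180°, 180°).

-21.7°

Substitute s = j355:
Numerator: 200(j355)^2 + 151000(j355) + 28400000 = 3195000 + j53605000
Denominator: (j355)^2 + 1008(j355) + 8000 = -118025 + j357840
|N| = √(3195000² + 53605000²) ≈ 5.37e+07, ∠N ≈ 86.59°
|D| = √(118025² + 357840²) ≈ 3.768e+05, ∠D ≈ 108.25°
∠L = 86.59° − 108.25° = -21.66°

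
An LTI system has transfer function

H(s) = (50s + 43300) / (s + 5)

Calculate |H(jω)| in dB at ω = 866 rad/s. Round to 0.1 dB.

37.0 dB

Substitute s = j866:
Numerator: 50(j866) + 43300 = 43300 + j43300
Denominator: (j866) + 5 = 5 + j866
|N| = √(43300² + 43300²) ≈ 61235, ∠N ≈ 45.00°
|D| = √(5² + 866²) ≈ 866.01, ∠D ≈ 89.67°
|H| = 61235 / 866.01 ≈ 70.709
Gain = 20 log₁₀(70.709) ≈ 36.99 dB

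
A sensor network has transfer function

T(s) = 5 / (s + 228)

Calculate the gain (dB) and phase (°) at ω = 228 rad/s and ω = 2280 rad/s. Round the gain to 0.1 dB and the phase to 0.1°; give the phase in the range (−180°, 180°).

At s = jω = j228:
pole (s+228): 228 + j228 → |·| = √(228²+228²) = √103968 ≈ 322.44, ∠ = arctan(228/228) ≈ 45.00°
|T| = 5 / 322.44 ≈ 0.015507
Gain = 20 log₁₀(0.015507) ≈ -36.19 dB
∠T = 0.00° − 45.00° = -45.00°

At s = jω = j2280:
pole (s+228): 228 + j2280 → |·| = √(228²+2280²) = √5250384 ≈ 2291.4, ∠ = arctan(2280/228) ≈ 84.29°
|T| = 5 / 2291.4 ≈ 0.0021821
Gain = 20 log₁₀(0.0021821) ≈ -53.22 dB
∠T = 0.00° − 84.29° = -84.29°

ω = 228: -36.2 dB, -45.0°; ω = 2280: -53.2 dB, -84.3°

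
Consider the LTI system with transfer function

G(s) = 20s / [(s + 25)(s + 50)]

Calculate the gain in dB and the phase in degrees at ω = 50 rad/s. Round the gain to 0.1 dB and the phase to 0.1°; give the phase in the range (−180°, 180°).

At s = jω = j50:
zero at origin: s = j50 → |·| = 50, ∠ = 90.00°
pole (s+25): 25 + j50 → |·| = √(25²+50²) = √3125 ≈ 55.902, ∠ = arctan(50/25) ≈ 63.43°
pole (s+50): 50 + j50 → |·| = √(50²+50²) = √5000 ≈ 70.711, ∠ = arctan(50/50) ≈ 45.00°
|G| = 20 · 50 / 3952.9 ≈ 0.25298
Gain = 20 log₁₀(0.25298) ≈ -11.94 dB
∠G = 90.00° − 108.43° = -18.43°

-11.9 dB, -18.4°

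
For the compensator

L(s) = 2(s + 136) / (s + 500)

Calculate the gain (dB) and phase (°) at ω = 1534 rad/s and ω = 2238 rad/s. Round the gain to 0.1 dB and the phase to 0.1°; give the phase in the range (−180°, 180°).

ω = 1534: 5.6 dB, 13.0°; ω = 2238: 5.8 dB, 9.1°

At s = jω = j1534:
zero (s+136): 136 + j1534 → |·| = √(136²+1534²) = √2371652 ≈ 1540, ∠ = arctan(1534/136) ≈ 84.93°
pole (s+500): 500 + j1534 → |·| = √(500²+1534²) = √2603156 ≈ 1613.4, ∠ = arctan(1534/500) ≈ 71.95°
|L| = 2 · 1540 / 1613.4 ≈ 1.909
Gain = 20 log₁₀(1.909) ≈ 5.62 dB
∠L = 84.93° − 71.95° = 12.98°

At s = jω = j2238:
zero (s+136): 136 + j2238 → |·| = √(136²+2238²) = √5027140 ≈ 2242.1, ∠ = arctan(2238/136) ≈ 86.52°
pole (s+500): 500 + j2238 → |·| = √(500²+2238²) = √5258644 ≈ 2293.2, ∠ = arctan(2238/500) ≈ 77.41°
|L| = 2 · 2242.1 / 2293.2 ≈ 1.9554
Gain = 20 log₁₀(1.9554) ≈ 5.82 dB
∠L = 86.52° − 77.41° = 9.11°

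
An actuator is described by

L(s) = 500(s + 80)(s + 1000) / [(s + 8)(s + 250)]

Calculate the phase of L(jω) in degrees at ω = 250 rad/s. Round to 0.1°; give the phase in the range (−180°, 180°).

At s = jω = j250:
zero (s+80): 80 + j250 → |·| = √(80²+250²) = √68900 ≈ 262.49, ∠ = arctan(250/80) ≈ 72.26°
zero (s+1000): 1000 + j250 → |·| = √(1000²+250²) = √1062500 ≈ 1030.8, ∠ = arctan(250/1000) ≈ 14.04°
pole (s+8): 8 + j250 → |·| = √(8²+250²) = √62564 ≈ 250.13, ∠ = arctan(250/8) ≈ 88.17°
pole (s+250): 250 + j250 → |·| = √(250²+250²) = √125000 ≈ 353.55, ∠ = arctan(250/250) ≈ 45.00°
∠L = 86.30° − 133.17° = -46.87°

-46.9°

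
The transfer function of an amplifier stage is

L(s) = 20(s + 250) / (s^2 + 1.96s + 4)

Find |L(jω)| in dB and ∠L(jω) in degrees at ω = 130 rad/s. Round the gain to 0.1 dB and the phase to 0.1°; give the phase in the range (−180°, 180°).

-9.5 dB, -151.7°

At s = jω = j130:
zero (s+250): 250 + j130 → |·| = √(250²+130²) = √79400 ≈ 281.78, ∠ = arctan(130/250) ≈ 27.47°
quadratic: (j130)² + 1.96·j130 + 4 = -16896 + j254.8 → |·| ≈ 16898, ∠ ≈ 179.14°
|L| = 20 · 281.78 / 16898 ≈ 0.33351
Gain = 20 log₁₀(0.33351) ≈ -9.54 dB
∠L = 27.47° − 179.14° = -151.67°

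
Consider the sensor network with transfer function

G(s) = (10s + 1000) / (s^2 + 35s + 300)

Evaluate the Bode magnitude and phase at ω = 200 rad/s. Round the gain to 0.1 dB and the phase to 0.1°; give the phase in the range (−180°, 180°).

Substitute s = j200:
Numerator: 10(j200) + 1000 = 1000 + j2000
Denominator: (j200)^2 + 35(j200) + 300 = -39700 + j7000
|N| = √(1000² + 2000²) ≈ 2236.1, ∠N ≈ 63.43°
|D| = √(39700² + 7000²) ≈ 40312, ∠D ≈ 170.00°
|G| = 2236.1 / 40312 ≈ 0.05547
Gain = 20 log₁₀(0.05547) ≈ -25.12 dB
∠G = 63.43° − 170.00° = -106.57°

-25.1 dB, -106.6°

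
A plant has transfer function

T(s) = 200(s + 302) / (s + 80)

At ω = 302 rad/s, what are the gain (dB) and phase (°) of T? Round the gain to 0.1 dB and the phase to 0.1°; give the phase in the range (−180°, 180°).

48.7 dB, -30.2°

At s = jω = j302:
zero (s+302): 302 + j302 → |·| = √(302²+302²) = √182408 ≈ 427.09, ∠ = arctan(302/302) ≈ 45.00°
pole (s+80): 80 + j302 → |·| = √(80²+302²) = √97604 ≈ 312.42, ∠ = arctan(302/80) ≈ 75.16°
|T| = 200 · 427.09 / 312.42 ≈ 273.41
Gain = 20 log₁₀(273.41) ≈ 48.74 dB
∠T = 45.00° − 75.16° = -30.16°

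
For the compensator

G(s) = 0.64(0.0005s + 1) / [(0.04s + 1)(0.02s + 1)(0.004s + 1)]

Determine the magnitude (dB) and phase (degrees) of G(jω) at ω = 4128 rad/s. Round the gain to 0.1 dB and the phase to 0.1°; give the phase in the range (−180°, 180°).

-103.7 dB, 158.7°

At ω = 4128 rad/s:
zero (1 + j4128·0.0005) = 1 + j2.064 → |·| ≈ 2.2935, ∠ ≈ 64.15°
pole (1 + j4128·0.04) = 1 + j165.12 → |·| ≈ 165.12, ∠ ≈ 89.65°
pole (1 + j4128·0.02) = 1 + j82.56 → |·| ≈ 82.566, ∠ ≈ 89.31°
pole (1 + j4128·0.004) = 1 + j16.512 → |·| ≈ 16.542, ∠ ≈ 86.53°
|G| = 0.64 · 2.2935 / (165.12 · 82.566 · 16.542) ≈ 6.5086e-06
Gain = 20 log₁₀(6.5086e-06) ≈ -103.73 dB
∠G = (64.15°) − (89.65° + 89.31° + 86.53°) = -201.34° ≡ 158.66° (principal value)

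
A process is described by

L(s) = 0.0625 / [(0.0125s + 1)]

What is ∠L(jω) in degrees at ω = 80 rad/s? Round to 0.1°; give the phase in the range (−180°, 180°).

At ω = 80 rad/s:
pole (1 + j80·0.0125) = 1 + j1 → |·| ≈ 1.4142, ∠ ≈ 45.00°
∠L = (0°) − (45.00°) = -45.00°

-45.0°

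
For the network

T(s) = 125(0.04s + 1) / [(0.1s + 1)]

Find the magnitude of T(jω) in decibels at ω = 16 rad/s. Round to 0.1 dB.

At ω = 16 rad/s:
zero (1 + j16·0.04) = 1 + j0.64 → |·| ≈ 1.1873, ∠ ≈ 32.62°
pole (1 + j16·0.1) = 1 + j1.6 → |·| ≈ 1.8868, ∠ ≈ 57.99°
|T| = 125 · 1.1873 / (1.8868) ≈ 78.658
Gain = 20 log₁₀(78.658) ≈ 37.91 dB

37.9 dB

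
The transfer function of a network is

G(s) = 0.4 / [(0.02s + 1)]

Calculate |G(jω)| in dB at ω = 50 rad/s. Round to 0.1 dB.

At ω = 50 rad/s:
pole (1 + j50·0.02) = 1 + j1 → |·| ≈ 1.4142, ∠ ≈ 45.00°
|G| = 0.4 · 1 / (1.4142) ≈ 0.28285
Gain = 20 log₁₀(0.28285) ≈ -10.97 dB

-11.0 dB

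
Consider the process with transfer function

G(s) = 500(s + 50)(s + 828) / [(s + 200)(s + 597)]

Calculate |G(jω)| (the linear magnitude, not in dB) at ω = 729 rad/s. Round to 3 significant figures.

At s = jω = j729:
zero (s+50): 50 + j729 → |·| = √(50²+729²) = √533941 ≈ 730.71, ∠ = arctan(729/50) ≈ 86.08°
zero (s+828): 828 + j729 → |·| = √(828²+729²) = √1217025 ≈ 1103.2, ∠ = arctan(729/828) ≈ 41.36°
pole (s+200): 200 + j729 → |·| = √(200²+729²) = √571441 ≈ 755.94, ∠ = arctan(729/200) ≈ 74.66°
pole (s+597): 597 + j729 → |·| = √(597²+729²) = √887850 ≈ 942.26, ∠ = arctan(729/597) ≈ 50.68°
|G| = 500 · 8.0612e+05 / 7.1229e+05 ≈ 565.87

566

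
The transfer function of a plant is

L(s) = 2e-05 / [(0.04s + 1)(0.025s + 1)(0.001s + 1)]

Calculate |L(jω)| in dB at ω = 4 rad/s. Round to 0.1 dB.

At ω = 4 rad/s:
pole (1 + j4·0.04) = 1 + j0.16 → |·| ≈ 1.0127, ∠ ≈ 9.09°
pole (1 + j4·0.025) = 1 + j0.1 → |·| ≈ 1.005, ∠ ≈ 5.71°
pole (1 + j4·0.001) = 1 + j0.004 → |·| ≈ 1, ∠ ≈ 0.23°
|L| = 2e-05 · 1 / (1.0127 · 1.005 · 1) ≈ 1.9651e-05
Gain = 20 log₁₀(1.9651e-05) ≈ -94.13 dB

-94.1 dB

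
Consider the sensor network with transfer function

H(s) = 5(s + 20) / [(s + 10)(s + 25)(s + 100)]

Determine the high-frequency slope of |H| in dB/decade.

Each pole contributes −20 dB/decade at high frequency; each zero contributes +20 dB/decade.
Net: 1 zero(s) − 3 pole(s) → -40 dB/decade.

-40 dB/decade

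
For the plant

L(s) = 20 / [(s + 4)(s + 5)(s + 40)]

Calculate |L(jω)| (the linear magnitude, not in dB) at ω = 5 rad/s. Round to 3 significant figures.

0.0110

At s = jω = j5:
pole (s+4): 4 + j5 → |·| = √(4²+5²) = √41 ≈ 6.4031, ∠ = arctan(5/4) ≈ 51.34°
pole (s+5): 5 + j5 → |·| = √(5²+5²) = √50 ≈ 7.0711, ∠ = arctan(5/5) ≈ 45.00°
pole (s+40): 40 + j5 → |·| = √(40²+5²) = √1625 ≈ 40.311, ∠ = arctan(5/40) ≈ 7.13°
|L| = 20 / 1825.2 ≈ 0.010958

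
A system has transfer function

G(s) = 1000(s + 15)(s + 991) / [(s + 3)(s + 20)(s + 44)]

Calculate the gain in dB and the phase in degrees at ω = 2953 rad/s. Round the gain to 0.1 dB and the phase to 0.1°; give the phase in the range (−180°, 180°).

At s = jω = j2953:
zero (s+15): 15 + j2953 → |·| = √(15²+2953²) = √8720434 ≈ 2953, ∠ = arctan(2953/15) ≈ 89.71°
zero (s+991): 991 + j2953 → |·| = √(991²+2953²) = √9702290 ≈ 3114.8, ∠ = arctan(2953/991) ≈ 71.45°
pole (s+3): 3 + j2953 → |·| = √(3²+2953²) = √8720218 ≈ 2953, ∠ = arctan(2953/3) ≈ 89.94°
pole (s+20): 20 + j2953 → |·| = √(20²+2953²) = √8720609 ≈ 2953.1, ∠ = arctan(2953/20) ≈ 89.61°
pole (s+44): 44 + j2953 → |·| = √(44²+2953²) = √8722145 ≈ 2953.3, ∠ = arctan(2953/44) ≈ 89.15°
|G| = 1000 · 9.198e+06 / 2.5754e+10 ≈ 0.35715
Gain = 20 log₁₀(0.35715) ≈ -8.94 dB
∠G = 161.16° − 268.70° = -107.54°

-8.9 dB, -107.5°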